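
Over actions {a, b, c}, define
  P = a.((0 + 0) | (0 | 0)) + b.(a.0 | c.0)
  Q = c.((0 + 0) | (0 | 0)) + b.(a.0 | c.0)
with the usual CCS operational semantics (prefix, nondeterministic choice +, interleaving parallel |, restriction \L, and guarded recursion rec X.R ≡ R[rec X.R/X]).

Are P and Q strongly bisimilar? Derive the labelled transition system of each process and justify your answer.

Reachable graph of P (6 states):
  s0 = a.((0 + 0) | (0 | 0)) + b.(a.0 | c.0) ⊢ ··a··> s1, ··b··> s2
  s1 = (0 + 0) | (0 | 0) ⊢ deadlocked
  s2 = a.0 | c.0 ⊢ ··a··> s3, ··c··> s4
  s3 = 0 | c.0 ⊢ ··c··> s5
  s4 = a.0 | 0 ⊢ ··a··> s5
  s5 = 0 | 0 ⊢ deadlocked
Reachable graph of Q (6 states):
  t0 = c.((0 + 0) | (0 | 0)) + b.(a.0 | c.0) ⊢ ··b··> t1, ··c··> t2
  t1 = a.0 | c.0 ⊢ ··a··> t3, ··c··> t4
  t2 = (0 + 0) | (0 | 0) ⊢ deadlocked
  t3 = 0 | c.0 ⊢ ··c··> t5
  t4 = a.0 | 0 ⊢ ··a··> t5
  t5 = 0 | 0 ⊢ deadlocked
Bisimilarity quotient blocks:
  B0 = {s0}
  B1 = {s2, t1}
  B2 = {s4, t4}
  B3 = {s1, s5, t2, t5}
  B4 = {s3, t3}
  B5 = {t0}
s0 ∈ B0, t0 ∈ B5 → different blocks

NO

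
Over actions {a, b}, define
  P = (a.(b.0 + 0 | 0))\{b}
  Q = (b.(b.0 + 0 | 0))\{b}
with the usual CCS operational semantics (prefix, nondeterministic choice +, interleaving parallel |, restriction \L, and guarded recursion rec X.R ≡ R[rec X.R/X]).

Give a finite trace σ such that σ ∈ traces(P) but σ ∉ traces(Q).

a

LTS(P): 2 reachable states
  p0 = (a.(b.0 + 0 | 0))\{b} → ··a··> p1
  p1 = (b.0 + 0 | 0)\{b} → stopped
LTS(Q): 1 reachable states
  q0 = (b.(b.0 + 0 | 0))\{b} → stopped
Run σ = ⟨a⟩ on P: start {p0}
  after a @ step 1: {p1}
  ✓ P
Run σ = ⟨a⟩ on Q: start {q0}
  after a @ step 1: ∅ (Q stuck)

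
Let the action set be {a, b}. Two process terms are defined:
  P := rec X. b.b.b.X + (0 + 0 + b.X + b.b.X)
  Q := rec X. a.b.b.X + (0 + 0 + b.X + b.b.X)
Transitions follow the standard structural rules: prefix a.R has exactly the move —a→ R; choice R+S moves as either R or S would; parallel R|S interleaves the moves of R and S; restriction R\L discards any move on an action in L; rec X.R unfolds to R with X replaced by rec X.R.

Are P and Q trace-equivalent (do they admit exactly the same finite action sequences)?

Reachable graph of P (3 states):
  u0 = rec X. b.b.b.X + (0 + 0 + b.X + b.b.X) :: ··b··> u0, ··b··> u1, ··b··> u2
  u1 = b.(rec X. b.b.b.X + (0 + 0 + b.X + b.b.X)) :: ··b··> u0
  u2 = b.b.(rec X. b.b.b.X + (0 + 0 + b.X + b.b.X)) :: ··b··> u1
Reachable graph of Q (3 states):
  v0 = rec X. a.b.b.X + (0 + 0 + b.X + b.b.X) :: ··a··> v1, ··b··> v0, ··b··> v2
  v1 = b.b.(rec X. a.b.b.X + (0 + 0 + b.X + b.b.X)) :: ··b··> v2
  v2 = b.(rec X. a.b.b.X + (0 + 0 + b.X + b.b.X)) :: ··b··> v0
Executing a from Q (initial set {v0}):
  step 1 (a): {v1}
  Q completes σ.
Executing a from P (initial set {u0}):
  step 1 (a): ∅ (P stuck)

traces(P) ≠ traces(Q) — witness ⟨a⟩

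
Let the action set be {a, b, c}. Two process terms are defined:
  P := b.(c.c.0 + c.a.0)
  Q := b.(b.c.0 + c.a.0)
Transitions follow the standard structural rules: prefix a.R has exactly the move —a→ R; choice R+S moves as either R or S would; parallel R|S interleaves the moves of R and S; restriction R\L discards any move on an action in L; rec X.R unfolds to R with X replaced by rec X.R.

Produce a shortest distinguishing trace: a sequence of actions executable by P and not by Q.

Reachable graph of P (5 states):
  u0 = b.(c.c.0 + c.a.0) has moves ··b··> u1
  u1 = c.c.0 + c.a.0 has moves ··c··> u2, ··c··> u3
  u2 = a.0 has moves ··a··> u4
  u3 = c.0 has moves ··c··> u4
  u4 = 0 has moves (no moves)
Reachable graph of Q (5 states):
  v0 = b.(b.c.0 + c.a.0) has moves ··b··> v1
  v1 = b.c.0 + c.a.0 has moves ··b··> v2, ··c··> v3
  v2 = c.0 has moves ··c··> v4
  v3 = a.0 has moves ··a··> v4
  v4 = 0 has moves (no moves)
Run σ = ⟨bcc⟩ on P: start {u0}
  step 1 (b): {u1}
  step 2 (c): {u2, u3}
  step 3 (c): {u4}
  P completes σ.
Run σ = ⟨bcc⟩ on Q: start {v0}
  step 1 (b): {v1}
  step 2 (c): {v3}
  step 3 (c): ∅ (Q stuck)

bcc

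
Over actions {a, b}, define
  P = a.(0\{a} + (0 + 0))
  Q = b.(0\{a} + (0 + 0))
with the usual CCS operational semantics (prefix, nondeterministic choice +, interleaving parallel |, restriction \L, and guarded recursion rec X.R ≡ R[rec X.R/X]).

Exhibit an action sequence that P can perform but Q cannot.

LTS(P): 2 reachable states
  p0 = a.(0\{a} + (0 + 0)) :: ··a··> p1
  p1 = 0\{a} + (0 + 0) :: (no moves)
LTS(Q): 2 reachable states
  q0 = b.(0\{a} + (0 + 0)) :: ··b··> q1
  q1 = 0\{a} + (0 + 0) :: (no moves)
Executing a from P (initial set {p0}):
  after a @ step 1: {p1}
  — P admits the full trace.
Executing a from Q (initial set {q0}):
  after a @ step 1: no successor for Q

a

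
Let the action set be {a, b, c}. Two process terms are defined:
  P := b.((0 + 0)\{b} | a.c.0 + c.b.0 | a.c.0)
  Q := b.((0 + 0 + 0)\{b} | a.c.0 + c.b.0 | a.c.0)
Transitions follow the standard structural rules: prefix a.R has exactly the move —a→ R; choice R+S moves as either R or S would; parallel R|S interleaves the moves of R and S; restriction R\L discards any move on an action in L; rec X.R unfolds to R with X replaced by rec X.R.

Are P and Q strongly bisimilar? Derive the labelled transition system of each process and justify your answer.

P ~ Q

P's transition system — 12 states:
  p0 = b.((0 + 0)\{b} | a.c.0 + c.b.0 | a.c.0) ⊢ -b-> p1
  p1 = (0 + 0)\{b} | a.c.0 + c.b.0 | a.c.0 ⊢ -a-> p2, -a-> p3, -c-> p4
  p2 = (0 + 0)\{b} | c.0 ⊢ -c-> p5
  p3 = c.b.0 | c.0 ⊢ -c-> p6, -c-> p7
  p4 = b.0 | a.c.0 ⊢ -a-> p6, -b-> p8
  p5 = (0 + 0)\{b} | 0 ⊢ stopped
  p6 = b.0 | c.0 ⊢ -b-> p9, -c-> p10
  p7 = c.b.0 | 0 ⊢ -c-> p10
  p8 = 0 | a.c.0 ⊢ -a-> p9
  p9 = 0 | c.0 ⊢ -c-> p11
  p10 = b.0 | 0 ⊢ -b-> p11
  p11 = 0 | 0 ⊢ stopped
Q's transition system — 12 states:
  q0 = b.((0 + 0 + 0)\{b} | a.c.0 + c.b.0 | a.c.0) ⊢ -b-> q1
  q1 = (0 + 0 + 0)\{b} | a.c.0 + c.b.0 | a.c.0 ⊢ -a-> q2, -a-> q3, -c-> q4
  q2 = (0 + 0 + 0)\{b} | c.0 ⊢ -c-> q5
  q3 = c.b.0 | c.0 ⊢ -c-> q6, -c-> q7
  q4 = b.0 | a.c.0 ⊢ -a-> q6, -b-> q8
  q5 = (0 + 0 + 0)\{b} | 0 ⊢ stopped
  q6 = b.0 | c.0 ⊢ -b-> q9, -c-> q10
  q7 = c.b.0 | 0 ⊢ -c-> q10
  q8 = 0 | a.c.0 ⊢ -a-> q9
  q9 = 0 | c.0 ⊢ -c-> q11
  q10 = b.0 | 0 ⊢ -b-> q11
  q11 = 0 | 0 ⊢ stopped
Bisimilarity quotient blocks:
  B0 = {p0, q0}
  B1 = {p1, q1}
  B2 = {p4, q4}
  B3 = {p6, q6}
  B4 = {p2, p9, q2, q9}
  B5 = {p11, p5, q11, q5}
  B6 = {p10, q10}
  B7 = {p8, q8}
  B8 = {p3, q3}
  B9 = {p7, q7}
p0 ∈ B0, q0 ∈ B0 → same block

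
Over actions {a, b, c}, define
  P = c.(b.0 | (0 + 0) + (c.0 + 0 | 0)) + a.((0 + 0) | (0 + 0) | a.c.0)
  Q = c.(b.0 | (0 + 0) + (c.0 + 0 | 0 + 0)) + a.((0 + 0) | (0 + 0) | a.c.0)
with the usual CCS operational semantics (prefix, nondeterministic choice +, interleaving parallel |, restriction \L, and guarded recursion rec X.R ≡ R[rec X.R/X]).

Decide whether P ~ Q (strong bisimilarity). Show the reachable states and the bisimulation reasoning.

Reachable graph of P (7 states):
  m0 = c.(b.0 | (0 + 0) + (c.0 + 0 | 0)) + a.((0 + 0) | (0 + 0) | a.c.0) ⊢ ··a··> m1, ··c··> m2
  m1 = (0 + 0) | (0 + 0) | a.c.0 ⊢ ··a··> m3
  m2 = b.0 | (0 + 0) + (c.0 + 0 | 0) ⊢ ··b··> m4, ··c··> m5
  m3 = (0 + 0) | (0 + 0) | c.0 ⊢ ··c··> m6
  m4 = 0 | (0 + 0) ⊢ ∅
  m5 = 0 ⊢ ∅
  m6 = (0 + 0) | (0 + 0) | 0 ⊢ ∅
Reachable graph of Q (7 states):
  n0 = c.(b.0 | (0 + 0) + (c.0 + 0 | 0 + 0)) + a.((0 + 0) | (0 + 0) | a.c.0) ⊢ ··a··> n1, ··c··> n2
  n1 = (0 + 0) | (0 + 0) | a.c.0 ⊢ ··a··> n3
  n2 = b.0 | (0 + 0) + (c.0 + 0 | 0 + 0) ⊢ ··b··> n4, ··c··> n5
  n3 = (0 + 0) | (0 + 0) | c.0 ⊢ ··c··> n6
  n4 = 0 | (0 + 0) ⊢ ∅
  n5 = 0 ⊢ ∅
  n6 = (0 + 0) | (0 + 0) | 0 ⊢ ∅
Coarsest stable partition (strong bisimilarity classes):
  B0 = {m0, n0}
  B1 = {m1, n1}
  B2 = {m3, n3}
  B3 = {m4, m5, m6, n4, n5, n6}
  B4 = {m2, n2}
m0 ∈ B0, n0 ∈ B0 → same block

P ~ Q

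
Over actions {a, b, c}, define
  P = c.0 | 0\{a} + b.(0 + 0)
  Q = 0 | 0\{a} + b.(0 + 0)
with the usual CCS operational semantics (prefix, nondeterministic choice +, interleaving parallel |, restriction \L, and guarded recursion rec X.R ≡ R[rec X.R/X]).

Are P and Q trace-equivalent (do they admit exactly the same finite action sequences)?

traces(P) ≠ traces(Q) — witness ⟨c⟩

LTS(P): 3 reachable states
  s0 = c.0 | 0\{a} + b.(0 + 0) → ··b··> s1, ··c··> s2
  s1 = 0 + 0 → ·
  s2 = 0 | 0\{a} → ·
LTS(Q): 2 reachable states
  t0 = 0 | 0\{a} + b.(0 + 0) → ··b··> t1
  t1 = 0 + 0 → ·
Executing c from P (initial set {s0}):
  step 1 (c): {s2}
  ✓ P
Executing c from Q (initial set {t0}):
  step 1 (c): ∅  — Q cannot continue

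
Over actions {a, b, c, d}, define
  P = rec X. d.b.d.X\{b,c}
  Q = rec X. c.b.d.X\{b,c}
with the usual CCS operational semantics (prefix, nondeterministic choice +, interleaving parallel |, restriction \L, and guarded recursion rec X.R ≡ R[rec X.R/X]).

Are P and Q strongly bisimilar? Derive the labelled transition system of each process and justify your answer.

P's transition system — 5 states:
  p0 = rec X. d.b.d.X\{b,c} has moves --d--▸ p1
  p1 = b.d.(rec X. d.b.d.X\{b,c})\{b,c} has moves --b--▸ p2
  p2 = d.(rec X. d.b.d.X\{b,c})\{b,c} has moves --d--▸ p3
  p3 = (rec X. d.b.d.X\{b,c})\{b,c} has moves --d--▸ p4
  p4 = (b.d.(rec X. d.b.d.X\{b,c})\{b,c})\{b,c} has moves (no moves)
Q's transition system — 4 states:
  q0 = rec X. c.b.d.X\{b,c} has moves --c--▸ q1
  q1 = b.d.(rec X. c.b.d.X\{b,c})\{b,c} has moves --b--▸ q2
  q2 = d.(rec X. c.b.d.X\{b,c})\{b,c} has moves --d--▸ q3
  q3 = (rec X. c.b.d.X\{b,c})\{b,c} has moves (no moves)
Partition-refinement fixed point:
  B0 = {p0}
  B1 = {p1}
  B2 = {p2}
  B3 = {p3, q2}
  B4 = {p4, q3}
  B5 = {q0}
  B6 = {q1}
p0 ∈ B0, q0 ∈ B5 → different blocks

P ≁ Q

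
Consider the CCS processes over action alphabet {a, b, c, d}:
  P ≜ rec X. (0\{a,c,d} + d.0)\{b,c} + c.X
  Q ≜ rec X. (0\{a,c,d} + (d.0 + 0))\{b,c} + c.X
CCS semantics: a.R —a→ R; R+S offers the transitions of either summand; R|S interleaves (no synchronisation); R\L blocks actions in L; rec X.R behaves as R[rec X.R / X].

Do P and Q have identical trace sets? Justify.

Reachable graph of P (2 states):
  m0 = rec X. (0\{a,c,d} + d.0)\{b,c} + c.X | -c-> m0, -d-> m1
  m1 = 0\{b,c} | ∅
Reachable graph of Q (2 states):
  n0 = rec X. (0\{a,c,d} + (d.0 + 0))\{b,c} + c.X | -c-> n0, -d-> n1
  n1 = 0\{b,c} | ∅
Partition-refinement fixed point:
  B0 = {m0, n0}
  B1 = {m1, n1}
m0 ∈ B0, n0 ∈ B0 → same block
Bisimilar ⇒ trace-equivalent.

traces(P) = traces(Q)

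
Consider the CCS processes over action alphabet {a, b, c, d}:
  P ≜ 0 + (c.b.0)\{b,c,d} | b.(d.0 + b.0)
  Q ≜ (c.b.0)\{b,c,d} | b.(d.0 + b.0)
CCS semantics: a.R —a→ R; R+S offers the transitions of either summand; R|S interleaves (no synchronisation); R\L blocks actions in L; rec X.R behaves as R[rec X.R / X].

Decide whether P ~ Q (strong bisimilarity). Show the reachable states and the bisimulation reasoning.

P ~ Q

LTS(P): 3 reachable states
  m0 = 0 + (c.b.0)\{b,c,d} | b.(d.0 + b.0) → --b--▸ m1
  m1 = (c.b.0)\{b,c,d} | (d.0 + b.0) → --b--▸ m2, --d--▸ m2
  m2 = (c.b.0)\{b,c,d} | 0 → (no moves)
LTS(Q): 3 reachable states
  n0 = (c.b.0)\{b,c,d} | b.(d.0 + b.0) → --b--▸ n1
  n1 = (c.b.0)\{b,c,d} | (d.0 + b.0) → --b--▸ n2, --d--▸ n2
  n2 = (c.b.0)\{b,c,d} | 0 → (no moves)
Coarsest stable partition (strong bisimilarity classes):
  B0 = {m0, n0}
  B1 = {m1, n1}
  B2 = {m2, n2}
m0 ∈ B0, n0 ∈ B0 → same block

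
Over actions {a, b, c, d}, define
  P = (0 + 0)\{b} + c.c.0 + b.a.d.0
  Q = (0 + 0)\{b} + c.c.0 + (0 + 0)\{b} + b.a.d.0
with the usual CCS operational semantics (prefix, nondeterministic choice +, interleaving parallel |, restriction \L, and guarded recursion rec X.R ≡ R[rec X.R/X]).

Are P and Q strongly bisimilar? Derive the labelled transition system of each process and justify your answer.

Reachable graph of P (5 states):
  s0 = (0 + 0)\{b} + c.c.0 + b.a.d.0 :: =b=> s1, =c=> s2
  s1 = a.d.0 :: =a=> s3
  s2 = c.0 :: =c=> s4
  s3 = d.0 :: =d=> s4
  s4 = 0 :: deadlocked
Reachable graph of Q (5 states):
  t0 = (0 + 0)\{b} + c.c.0 + (0 + 0)\{b} + b.a.d.0 :: =b=> t1, =c=> t2
  t1 = a.d.0 :: =a=> t3
  t2 = c.0 :: =c=> t4
  t3 = d.0 :: =d=> t4
  t4 = 0 :: deadlocked
Bisimilarity quotient blocks:
  B0 = {s0, t0}
  B1 = {s1, t1}
  B2 = {s3, t3}
  B3 = {s4, t4}
  B4 = {s2, t2}
s0 ∈ B0, t0 ∈ B0 → same block

P ~ Q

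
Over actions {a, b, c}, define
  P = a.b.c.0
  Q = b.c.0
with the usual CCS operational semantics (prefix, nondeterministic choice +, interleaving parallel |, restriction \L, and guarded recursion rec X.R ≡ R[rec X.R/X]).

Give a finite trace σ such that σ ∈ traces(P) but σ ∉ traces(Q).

a

Reachable graph of P (4 states):
  s0 = a.b.c.0 has moves =a=> s1
  s1 = b.c.0 has moves =b=> s2
  s2 = c.0 has moves =c=> s3
  s3 = 0 has moves (no moves)
Reachable graph of Q (3 states):
  t0 = b.c.0 has moves =b=> t1
  t1 = c.0 has moves =c=> t2
  t2 = 0 has moves (no moves)
Run σ = ⟨a⟩ on P: start {s0}
  after a @ step 1: {s1}
  — P admits the full trace.
Run σ = ⟨a⟩ on Q: start {t0}
  after a @ step 1: no successor for Q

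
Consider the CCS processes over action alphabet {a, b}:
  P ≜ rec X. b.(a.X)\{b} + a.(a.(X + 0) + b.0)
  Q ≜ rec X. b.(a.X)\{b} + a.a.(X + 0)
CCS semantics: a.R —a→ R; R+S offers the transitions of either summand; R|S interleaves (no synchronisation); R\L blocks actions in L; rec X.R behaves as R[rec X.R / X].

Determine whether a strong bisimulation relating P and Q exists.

NO

Reachable graph of P (8 states):
  m0 = rec X. b.(a.X)\{b} + a.(a.(X + 0) + b.0) has moves ··a··> m1, ··b··> m2
  m1 = a.((rec X. b.(a.X)\{b} + a.(a.(X + 0) + b.0)) + 0) + b.0 has moves ··a··> m3, ··b··> m4
  m2 = (a.(rec X. b.(a.X)\{b} + a.(a.(X + 0) + b.0)))\{b} has moves ··a··> m5
  m3 = (rec X. b.(a.X)\{b} + a.(a.(X + 0) + b.0)) + 0 has moves ··a··> m1, ··b··> m2
  m4 = 0 has moves ·
  m5 = (rec X. b.(a.X)\{b} + a.(a.(X + 0) + b.0))\{b} has moves ··a··> m6
  m6 = (a.((rec X. b.(a.X)\{b} + a.(a.(X + 0) + b.0)) + 0) + b.0)\{b} has moves ··a··> m7
  m7 = ((rec X. b.(a.X)\{b} + a.(a.(X + 0) + b.0)) + 0)\{b} has moves ··a··> m6
Reachable graph of Q (7 states):
  n0 = rec X. b.(a.X)\{b} + a.a.(X + 0) has moves ··a··> n1, ··b··> n2
  n1 = a.((rec X. b.(a.X)\{b} + a.a.(X + 0)) + 0) has moves ··a··> n3
  n2 = (a.(rec X. b.(a.X)\{b} + a.a.(X + 0)))\{b} has moves ··a··> n4
  n3 = (rec X. b.(a.X)\{b} + a.a.(X + 0)) + 0 has moves ··a··> n1, ··b··> n2
  n4 = (rec X. b.(a.X)\{b} + a.a.(X + 0))\{b} has moves ··a··> n5
  n5 = (a.((rec X. b.(a.X)\{b} + a.a.(X + 0)) + 0))\{b} has moves ··a··> n6
  n6 = ((rec X. b.(a.X)\{b} + a.a.(X + 0)) + 0)\{b} has moves ··a··> n5
Bisimilarity quotient blocks:
  B0 = {m0, m3}
  B1 = {m2, m5, m6, m7, n2, n4, n5, n6}
  B2 = {m1}
  B3 = {m4}
  B4 = {n0, n3}
  B5 = {n1}
m0 ∈ B0, n0 ∈ B4 → different blocks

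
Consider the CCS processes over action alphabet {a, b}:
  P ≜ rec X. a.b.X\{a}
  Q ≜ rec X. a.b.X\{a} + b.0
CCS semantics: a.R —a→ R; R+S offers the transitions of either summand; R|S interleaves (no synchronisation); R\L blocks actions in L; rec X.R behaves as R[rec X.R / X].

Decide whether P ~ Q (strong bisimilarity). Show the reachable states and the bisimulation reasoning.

LTS(P): 3 reachable states
  m0 = rec X. a.b.X\{a} ⊢ --a--▸ m1
  m1 = b.(rec X. a.b.X\{a})\{a} ⊢ --b--▸ m2
  m2 = (rec X. a.b.X\{a})\{a} ⊢ (no moves)
LTS(Q): 5 reachable states
  n0 = rec X. a.b.X\{a} + b.0 ⊢ --a--▸ n1, --b--▸ n2
  n1 = b.(rec X. a.b.X\{a} + b.0)\{a} ⊢ --b--▸ n3
  n2 = 0 ⊢ (no moves)
  n3 = (rec X. a.b.X\{a} + b.0)\{a} ⊢ --b--▸ n4
  n4 = 0\{a} ⊢ (no moves)
Bisimilarity quotient blocks:
  B0 = {m0}
  B1 = {m1, n3}
  B2 = {m2, n2, n4}
  B3 = {n0}
  B4 = {n1}
m0 ∈ B0, n0 ∈ B3 → different blocks

not bisimilar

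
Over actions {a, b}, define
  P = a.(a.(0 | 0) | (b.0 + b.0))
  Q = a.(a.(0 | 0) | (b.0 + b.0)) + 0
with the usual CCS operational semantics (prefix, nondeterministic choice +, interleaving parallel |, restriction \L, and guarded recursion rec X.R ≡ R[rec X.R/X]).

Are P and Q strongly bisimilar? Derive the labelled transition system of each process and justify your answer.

LTS(P): 5 reachable states
  s0 = a.(a.(0 | 0) | (b.0 + b.0)) → ··a··> s1
  s1 = a.(0 | 0) | (b.0 + b.0) → ··a··> s2, ··b··> s3
  s2 = 0 | 0 | (b.0 + b.0) → ··b··> s4
  s3 = a.(0 | 0) | 0 → ··a··> s4
  s4 = 0 | 0 | 0 → ·
LTS(Q): 5 reachable states
  t0 = a.(a.(0 | 0) | (b.0 + b.0)) + 0 → ··a··> t1
  t1 = a.(0 | 0) | (b.0 + b.0) → ··a··> t2, ··b··> t3
  t2 = 0 | 0 | (b.0 + b.0) → ··b··> t4
  t3 = a.(0 | 0) | 0 → ··a··> t4
  t4 = 0 | 0 | 0 → ·
Coarsest stable partition (strong bisimilarity classes):
  B0 = {s0, t0}
  B1 = {s1, t1}
  B2 = {s2, t2}
  B3 = {s4, t4}
  B4 = {s3, t3}
s0 ∈ B0, t0 ∈ B0 → same block

bisimilar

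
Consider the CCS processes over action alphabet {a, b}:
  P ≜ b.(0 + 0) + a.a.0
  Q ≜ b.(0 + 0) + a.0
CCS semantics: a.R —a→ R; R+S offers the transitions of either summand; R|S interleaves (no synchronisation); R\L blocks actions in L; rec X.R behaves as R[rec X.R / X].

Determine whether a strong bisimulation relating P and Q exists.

P's transition system — 4 states:
  p0 = b.(0 + 0) + a.a.0 :: -a-> p1, -b-> p2
  p1 = a.0 :: -a-> p3
  p2 = 0 + 0 :: stopped
  p3 = 0 :: stopped
Q's transition system — 3 states:
  q0 = b.(0 + 0) + a.0 :: -a-> q1, -b-> q2
  q1 = 0 :: stopped
  q2 = 0 + 0 :: stopped
Partition-refinement fixed point:
  B0 = {p0}
  B1 = {p2, p3, q1, q2}
  B2 = {p1}
  B3 = {q0}
p0 ∈ B0, q0 ∈ B3 → different blocks

not bisimilar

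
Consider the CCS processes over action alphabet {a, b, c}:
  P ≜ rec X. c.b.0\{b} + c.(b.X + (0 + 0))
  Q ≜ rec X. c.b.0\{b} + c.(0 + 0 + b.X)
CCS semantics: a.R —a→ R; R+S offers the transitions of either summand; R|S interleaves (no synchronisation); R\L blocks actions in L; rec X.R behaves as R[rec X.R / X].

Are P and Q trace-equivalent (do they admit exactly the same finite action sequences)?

P's transition system — 4 states:
  s0 = rec X. c.b.0\{b} + c.(b.X + (0 + 0)) ⊢ =c=> s1, =c=> s2
  s1 = b.(rec X. c.b.0\{b} + c.(b.X + (0 + 0))) + (0 + 0) ⊢ =b=> s0
  s2 = b.0\{b} ⊢ =b=> s3
  s3 = 0\{b} ⊢ ·
Q's transition system — 4 states:
  t0 = rec X. c.b.0\{b} + c.(0 + 0 + b.X) ⊢ =c=> t1, =c=> t2
  t1 = 0 + 0 + b.(rec X. c.b.0\{b} + c.(0 + 0 + b.X)) ⊢ =b=> t0
  t2 = b.0\{b} ⊢ =b=> t3
  t3 = 0\{b} ⊢ ·
Coarsest stable partition (strong bisimilarity classes):
  B0 = {s0, t0}
  B1 = {s1, t1}
  B2 = {s2, t2}
  B3 = {s3, t3}
s0 ∈ B0, t0 ∈ B0 → same block
Bisimilar ⇒ trace-equivalent.

traces(P) = traces(Q)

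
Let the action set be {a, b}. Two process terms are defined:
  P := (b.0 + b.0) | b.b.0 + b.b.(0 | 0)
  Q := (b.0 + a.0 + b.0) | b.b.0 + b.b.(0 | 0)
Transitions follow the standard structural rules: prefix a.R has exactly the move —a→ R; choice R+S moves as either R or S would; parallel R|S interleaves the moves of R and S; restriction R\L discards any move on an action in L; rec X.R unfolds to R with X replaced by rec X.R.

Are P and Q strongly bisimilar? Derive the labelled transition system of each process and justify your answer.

LTS(P): 7 reachable states
  u0 = (b.0 + b.0) | b.b.0 + b.b.(0 | 0) | --b--▸ u1, --b--▸ u2, --b--▸ u3
  u1 = (b.0 + b.0) | b.0 | --b--▸ u4, --b--▸ u5
  u2 = 0 | b.b.0 | --b--▸ u5
  u3 = b.(0 | 0) | --b--▸ u6
  u4 = (b.0 + b.0) | 0 | --b--▸ u6
  u5 = 0 | b.0 | --b--▸ u6
  u6 = 0 | 0 | (no moves)
LTS(Q): 7 reachable states
  v0 = (b.0 + a.0 + b.0) | b.b.0 + b.b.(0 | 0) | --a--▸ v1, --b--▸ v1, --b--▸ v2, --b--▸ v3
  v1 = 0 | b.b.0 | --b--▸ v4
  v2 = (b.0 + a.0 + b.0) | b.0 | --a--▸ v4, --b--▸ v4, --b--▸ v5
  v3 = b.(0 | 0) | --b--▸ v6
  v4 = 0 | b.0 | --b--▸ v6
  v5 = (b.0 + a.0 + b.0) | 0 | --a--▸ v6, --b--▸ v6
  v6 = 0 | 0 | (no moves)
Partition-refinement fixed point:
  B0 = {u0}
  B1 = {u3, u4, u5, v3, v4}
  B2 = {u6, v6}
  B3 = {u1, u2, v1}
  B4 = {v0}
  B5 = {v2}
  B6 = {v5}
u0 ∈ B0, v0 ∈ B4 → different blocks

NO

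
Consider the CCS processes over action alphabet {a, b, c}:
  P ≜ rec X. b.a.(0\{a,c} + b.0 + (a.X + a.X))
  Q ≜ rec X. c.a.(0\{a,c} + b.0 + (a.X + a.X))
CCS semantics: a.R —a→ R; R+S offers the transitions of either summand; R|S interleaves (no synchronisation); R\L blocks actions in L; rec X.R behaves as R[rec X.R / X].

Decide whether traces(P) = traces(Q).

traces(P) ≠ traces(Q) — witness ⟨b⟩

P's transition system — 4 states:
  m0 = rec X. b.a.(0\{a,c} + b.0 + (a.X + a.X)) :: --b--▸ m1
  m1 = a.(0\{a,c} + b.0 + (a.(rec X. b.a.(0\{a,c} + b.0 + (a.X + a.X))) + a.(rec X. b.a.(0\{a,c} + b.0 + (a.X + a.X))))) :: --a--▸ m2
  m2 = 0\{a,c} + b.0 + (a.(rec X. b.a.(0\{a,c} + b.0 + (a.X + a.X))) + a.(rec X. b.a.(0\{a,c} + b.0 + (a.X + a.X)))) :: --a--▸ m0, --b--▸ m3
  m3 = 0 :: deadlocked
Q's transition system — 4 states:
  n0 = rec X. c.a.(0\{a,c} + b.0 + (a.X + a.X)) :: --c--▸ n1
  n1 = a.(0\{a,c} + b.0 + (a.(rec X. c.a.(0\{a,c} + b.0 + (a.X + a.X))) + a.(rec X. c.a.(0\{a,c} + b.0 + (a.X + a.X))))) :: --a--▸ n2
  n2 = 0\{a,c} + b.0 + (a.(rec X. c.a.(0\{a,c} + b.0 + (a.X + a.X))) + a.(rec X. c.a.(0\{a,c} + b.0 + (a.X + a.X)))) :: --a--▸ n0, --b--▸ n3
  n3 = 0 :: deadlocked
Run σ = ⟨b⟩ on P: start {m0}
  after b @ step 1: {m1}
  — P admits the full trace.
Run σ = ⟨b⟩ on Q: start {n0}
  after b @ step 1: ∅ (Q stuck)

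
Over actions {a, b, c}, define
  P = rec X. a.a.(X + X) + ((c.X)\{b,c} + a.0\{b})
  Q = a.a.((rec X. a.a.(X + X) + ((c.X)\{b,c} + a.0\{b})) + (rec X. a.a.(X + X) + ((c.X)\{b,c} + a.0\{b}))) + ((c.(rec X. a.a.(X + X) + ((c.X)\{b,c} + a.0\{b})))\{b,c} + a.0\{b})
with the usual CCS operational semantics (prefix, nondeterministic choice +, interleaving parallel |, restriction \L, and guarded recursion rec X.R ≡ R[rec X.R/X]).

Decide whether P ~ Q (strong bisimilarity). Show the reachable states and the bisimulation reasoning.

P ~ Q

Reachable graph of P (4 states):
  u0 = rec X. a.a.(X + X) + ((c.X)\{b,c} + a.0\{b}) has moves =a=> u1, =a=> u2
  u1 = 0\{b} has moves ∅
  u2 = a.((rec X. a.a.(X + X) + ((c.X)\{b,c} + a.0\{b})) + (rec X. a.a.(X + X) + ((c.X)\{b,c} + a.0\{b}))) has moves =a=> u3
  u3 = (rec X. a.a.(X + X) + ((c.X)\{b,c} + a.0\{b})) + (rec X. a.a.(X + X) + ((c.X)\{b,c} + a.0\{b})) has moves =a=> u1, =a=> u2
Reachable graph of Q (4 states):
  v0 = a.a.((rec X. a.a.(X + X) + ((c.X)\{b,c} + a.0\{b})) + (rec X. a.a.(X + X) + ((c.X)\{b,c} + a.0\{b}))) + ((c.(rec X. a.a.(X + X) + ((c.X)\{b,c} + a.0\{b})))\{b,c} + a.0\{b}) has moves =a=> v1, =a=> v2
  v1 = 0\{b} has moves ∅
  v2 = a.((rec X. a.a.(X + X) + ((c.X)\{b,c} + a.0\{b})) + (rec X. a.a.(X + X) + ((c.X)\{b,c} + a.0\{b}))) has moves =a=> v3
  v3 = (rec X. a.a.(X + X) + ((c.X)\{b,c} + a.0\{b})) + (rec X. a.a.(X + X) + ((c.X)\{b,c} + a.0\{b})) has moves =a=> v1, =a=> v2
Bisimilarity quotient blocks:
  B0 = {u0, u3, v0, v3}
  B1 = {u1, v1}
  B2 = {u2, v2}
u0 ∈ B0, v0 ∈ B0 → same block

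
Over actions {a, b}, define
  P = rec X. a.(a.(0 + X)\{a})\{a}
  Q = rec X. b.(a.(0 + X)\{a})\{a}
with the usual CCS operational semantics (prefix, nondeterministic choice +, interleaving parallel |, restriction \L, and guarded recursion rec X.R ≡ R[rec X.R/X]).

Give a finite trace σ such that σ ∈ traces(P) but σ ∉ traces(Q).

a

LTS(P): 2 reachable states
  p0 = rec X. a.(a.(0 + X)\{a})\{a} | ··a··> p1
  p1 = (a.(0 + (rec X. a.(a.(0 + X)\{a})\{a}))\{a})\{a} | deadlocked
LTS(Q): 2 reachable states
  q0 = rec X. b.(a.(0 + X)\{a})\{a} | ··b··> q1
  q1 = (a.(0 + (rec X. b.(a.(0 + X)\{a})\{a}))\{a})\{a} | deadlocked
Run σ = ⟨a⟩ on P: start {p0}
  step 1 (a): {p1}
  P completes σ.
Run σ = ⟨a⟩ on Q: start {q0}
  step 1 (a): ∅  — Q cannot continue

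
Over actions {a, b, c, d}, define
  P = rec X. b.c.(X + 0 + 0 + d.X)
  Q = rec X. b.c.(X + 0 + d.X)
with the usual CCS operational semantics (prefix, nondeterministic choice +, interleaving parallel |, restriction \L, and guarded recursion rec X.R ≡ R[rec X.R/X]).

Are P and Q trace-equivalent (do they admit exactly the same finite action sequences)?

traces(P) = traces(Q)

Reachable graph of P (3 states):
  u0 = rec X. b.c.(X + 0 + 0 + d.X) :: -b-> u1
  u1 = c.((rec X. b.c.(X + 0 + 0 + d.X)) + 0 + 0 + d.(rec X. b.c.(X + 0 + 0 + d.X))) :: -c-> u2
  u2 = (rec X. b.c.(X + 0 + 0 + d.X)) + 0 + 0 + d.(rec X. b.c.(X + 0 + 0 + d.X)) :: -b-> u1, -d-> u0
Reachable graph of Q (3 states):
  v0 = rec X. b.c.(X + 0 + d.X) :: -b-> v1
  v1 = c.((rec X. b.c.(X + 0 + d.X)) + 0 + d.(rec X. b.c.(X + 0 + d.X))) :: -c-> v2
  v2 = (rec X. b.c.(X + 0 + d.X)) + 0 + d.(rec X. b.c.(X + 0 + d.X)) :: -b-> v1, -d-> v0
Partition-refinement fixed point:
  B0 = {u0, v0}
  B1 = {u1, v1}
  B2 = {u2, v2}
u0 ∈ B0, v0 ∈ B0 → same block
Bisimilar ⇒ trace-equivalent.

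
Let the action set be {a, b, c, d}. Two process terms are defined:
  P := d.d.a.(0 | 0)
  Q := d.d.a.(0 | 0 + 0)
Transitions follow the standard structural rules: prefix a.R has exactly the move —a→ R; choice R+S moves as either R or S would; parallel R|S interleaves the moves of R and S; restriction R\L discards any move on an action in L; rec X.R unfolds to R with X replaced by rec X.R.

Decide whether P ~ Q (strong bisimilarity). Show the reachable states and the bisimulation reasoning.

P's transition system — 4 states:
  u0 = d.d.a.(0 | 0) | —d→ u1
  u1 = d.a.(0 | 0) | —d→ u2
  u2 = a.(0 | 0) | —a→ u3
  u3 = 0 | 0 | ∅
Q's transition system — 4 states:
  v0 = d.d.a.(0 | 0 + 0) | —d→ v1
  v1 = d.a.(0 | 0 + 0) | —d→ v2
  v2 = a.(0 | 0 + 0) | —a→ v3
  v3 = 0 | 0 + 0 | ∅
Coarsest stable partition (strong bisimilarity classes):
  B0 = {u0, v0}
  B1 = {u1, v1}
  B2 = {u2, v2}
  B3 = {u3, v3}
u0 ∈ B0, v0 ∈ B0 → same block

YES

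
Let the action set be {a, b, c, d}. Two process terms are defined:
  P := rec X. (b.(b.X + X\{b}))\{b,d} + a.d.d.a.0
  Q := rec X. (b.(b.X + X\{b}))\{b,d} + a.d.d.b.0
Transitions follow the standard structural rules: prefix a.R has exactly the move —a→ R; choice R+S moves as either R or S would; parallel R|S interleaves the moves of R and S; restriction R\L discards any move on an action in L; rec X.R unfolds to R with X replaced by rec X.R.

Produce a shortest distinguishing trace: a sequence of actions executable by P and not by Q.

adda

LTS(P): 5 reachable states
  s0 = rec X. (b.(b.X + X\{b}))\{b,d} + a.d.d.a.0 :: --a--▸ s1
  s1 = d.d.a.0 :: --d--▸ s2
  s2 = d.a.0 :: --d--▸ s3
  s3 = a.0 :: --a--▸ s4
  s4 = 0 :: stopped
LTS(Q): 5 reachable states
  t0 = rec X. (b.(b.X + X\{b}))\{b,d} + a.d.d.b.0 :: --a--▸ t1
  t1 = d.d.b.0 :: --d--▸ t2
  t2 = d.b.0 :: --d--▸ t3
  t3 = b.0 :: --b--▸ t4
  t4 = 0 :: stopped
Trace ⟨adda⟩ through P, begin at {s0}:
  after a @ step 1: {s1}
  after d @ step 2: {s2}
  after d @ step 3: {s3}
  after a @ step 4: {s4}
  — P admits the full trace.
Trace ⟨adda⟩ through Q, begin at {t0}:
  after a @ step 1: {t1}
  after d @ step 2: {t2}
  after d @ step 3: {t3}
  after a @ step 4: ∅ (Q stuck)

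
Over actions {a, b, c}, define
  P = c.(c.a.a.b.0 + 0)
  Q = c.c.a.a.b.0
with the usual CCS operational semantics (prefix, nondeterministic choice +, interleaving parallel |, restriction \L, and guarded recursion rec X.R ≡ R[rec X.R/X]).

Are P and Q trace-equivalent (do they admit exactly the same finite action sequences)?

YES

Reachable graph of P (6 states):
  s0 = c.(c.a.a.b.0 + 0) :: =c=> s1
  s1 = c.a.a.b.0 + 0 :: =c=> s2
  s2 = a.a.b.0 :: =a=> s3
  s3 = a.b.0 :: =a=> s4
  s4 = b.0 :: =b=> s5
  s5 = 0 :: deadlocked
Reachable graph of Q (6 states):
  t0 = c.c.a.a.b.0 :: =c=> t1
  t1 = c.a.a.b.0 :: =c=> t2
  t2 = a.a.b.0 :: =a=> t3
  t3 = a.b.0 :: =a=> t4
  t4 = b.0 :: =b=> t5
  t5 = 0 :: deadlocked
Partition-refinement fixed point:
  B0 = {s0, t0}
  B1 = {s1, t1}
  B2 = {s2, t2}
  B3 = {s3, t3}
  B4 = {s4, t4}
  B5 = {s5, t5}
s0 ∈ B0, t0 ∈ B0 → same block
Bisimilar ⇒ trace-equivalent.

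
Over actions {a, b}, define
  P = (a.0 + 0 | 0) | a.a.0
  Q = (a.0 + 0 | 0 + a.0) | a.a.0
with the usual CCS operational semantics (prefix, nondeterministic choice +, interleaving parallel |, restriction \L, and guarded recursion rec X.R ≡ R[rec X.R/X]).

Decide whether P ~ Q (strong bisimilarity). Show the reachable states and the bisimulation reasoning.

P's transition system — 6 states:
  u0 = (a.0 + 0 | 0) | a.a.0 → --a--▸ u1, --a--▸ u2
  u1 = (a.0 + 0 | 0) | a.0 → --a--▸ u3, --a--▸ u4
  u2 = 0 | a.a.0 → --a--▸ u4
  u3 = (a.0 + 0 | 0) | 0 → --a--▸ u5
  u4 = 0 | a.0 → --a--▸ u5
  u5 = 0 | 0 → (no moves)
Q's transition system — 6 states:
  v0 = (a.0 + 0 | 0 + a.0) | a.a.0 → --a--▸ v1, --a--▸ v2
  v1 = (a.0 + 0 | 0 + a.0) | a.0 → --a--▸ v3, --a--▸ v4
  v2 = 0 | a.a.0 → --a--▸ v4
  v3 = (a.0 + 0 | 0 + a.0) | 0 → --a--▸ v5
  v4 = 0 | a.0 → --a--▸ v5
  v5 = 0 | 0 → (no moves)
Bisimilarity quotient blocks:
  B0 = {u0, v0}
  B1 = {u1, u2, v1, v2}
  B2 = {u3, u4, v3, v4}
  B3 = {u5, v5}
u0 ∈ B0, v0 ∈ B0 → same block

YES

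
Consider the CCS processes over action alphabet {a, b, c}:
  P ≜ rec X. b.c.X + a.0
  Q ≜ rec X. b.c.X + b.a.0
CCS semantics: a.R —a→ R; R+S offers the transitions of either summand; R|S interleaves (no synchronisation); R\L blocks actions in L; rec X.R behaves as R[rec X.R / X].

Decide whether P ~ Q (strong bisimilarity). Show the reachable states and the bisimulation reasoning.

Reachable graph of P (3 states):
  s0 = rec X. b.c.X + a.0 :: ··a··> s1, ··b··> s2
  s1 = 0 :: ∅
  s2 = c.(rec X. b.c.X + a.0) :: ··c··> s0
Reachable graph of Q (4 states):
  t0 = rec X. b.c.X + b.a.0 :: ··b··> t1, ··b··> t2
  t1 = a.0 :: ··a··> t3
  t2 = c.(rec X. b.c.X + b.a.0) :: ··c··> t0
  t3 = 0 :: ∅
Bisimilarity quotient blocks:
  B0 = {s0}
  B1 = {s1, t3}
  B2 = {s2}
  B3 = {t0}
  B4 = {t1}
  B5 = {t2}
s0 ∈ B0, t0 ∈ B3 → different blocks

P ≁ Q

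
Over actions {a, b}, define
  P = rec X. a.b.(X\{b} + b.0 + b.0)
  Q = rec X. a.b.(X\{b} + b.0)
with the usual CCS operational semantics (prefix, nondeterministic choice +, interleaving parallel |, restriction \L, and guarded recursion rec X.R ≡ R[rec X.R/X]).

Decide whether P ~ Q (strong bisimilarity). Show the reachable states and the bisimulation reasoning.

P ~ Q

LTS(P): 5 reachable states
  p0 = rec X. a.b.(X\{b} + b.0 + b.0) → --a--▸ p1
  p1 = b.((rec X. a.b.(X\{b} + b.0 + b.0))\{b} + b.0 + b.0) → --b--▸ p2
  p2 = (rec X. a.b.(X\{b} + b.0 + b.0))\{b} + b.0 + b.0 → --a--▸ p3, --b--▸ p4
  p3 = (b.((rec X. a.b.(X\{b} + b.0 + b.0))\{b} + b.0 + b.0))\{b} → deadlocked
  p4 = 0 → deadlocked
LTS(Q): 5 reachable states
  q0 = rec X. a.b.(X\{b} + b.0) → --a--▸ q1
  q1 = b.((rec X. a.b.(X\{b} + b.0))\{b} + b.0) → --b--▸ q2
  q2 = (rec X. a.b.(X\{b} + b.0))\{b} + b.0 → --a--▸ q3, --b--▸ q4
  q3 = (b.((rec X. a.b.(X\{b} + b.0))\{b} + b.0))\{b} → deadlocked
  q4 = 0 → deadlocked
Bisimilarity quotient blocks:
  B0 = {p0, q0}
  B1 = {p1, q1}
  B2 = {p2, q2}
  B3 = {p3, p4, q3, q4}
p0 ∈ B0, q0 ∈ B0 → same block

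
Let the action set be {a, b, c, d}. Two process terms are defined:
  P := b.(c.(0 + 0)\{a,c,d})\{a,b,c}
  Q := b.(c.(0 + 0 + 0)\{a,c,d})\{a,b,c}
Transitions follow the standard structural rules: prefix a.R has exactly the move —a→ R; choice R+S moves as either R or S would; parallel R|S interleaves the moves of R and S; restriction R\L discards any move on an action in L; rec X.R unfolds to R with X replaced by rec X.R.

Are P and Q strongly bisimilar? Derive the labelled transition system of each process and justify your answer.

P ~ Q

Reachable graph of P (2 states):
  m0 = b.(c.(0 + 0)\{a,c,d})\{a,b,c} | -b-> m1
  m1 = (c.(0 + 0)\{a,c,d})\{a,b,c} | deadlocked
Reachable graph of Q (2 states):
  n0 = b.(c.(0 + 0 + 0)\{a,c,d})\{a,b,c} | -b-> n1
  n1 = (c.(0 + 0 + 0)\{a,c,d})\{a,b,c} | deadlocked
Coarsest stable partition (strong bisimilarity classes):
  B0 = {m0, n0}
  B1 = {m1, n1}
m0 ∈ B0, n0 ∈ B0 → same block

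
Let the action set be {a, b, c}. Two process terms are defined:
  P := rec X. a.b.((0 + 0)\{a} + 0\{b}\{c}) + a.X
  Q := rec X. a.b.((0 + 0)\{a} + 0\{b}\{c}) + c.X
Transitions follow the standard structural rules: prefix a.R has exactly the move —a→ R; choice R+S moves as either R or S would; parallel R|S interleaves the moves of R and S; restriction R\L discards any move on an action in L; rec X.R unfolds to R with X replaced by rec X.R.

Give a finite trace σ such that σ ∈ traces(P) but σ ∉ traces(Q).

aa

P's transition system — 3 states:
  s0 = rec X. a.b.((0 + 0)\{a} + 0\{b}\{c}) + a.X ⊢ =a=> s0, =a=> s1
  s1 = b.((0 + 0)\{a} + 0\{b}\{c}) ⊢ =b=> s2
  s2 = (0 + 0)\{a} + 0\{b}\{c} ⊢ ·
Q's transition system — 3 states:
  t0 = rec X. a.b.((0 + 0)\{a} + 0\{b}\{c}) + c.X ⊢ =a=> t1, =c=> t0
  t1 = b.((0 + 0)\{a} + 0\{b}\{c}) ⊢ =b=> t2
  t2 = (0 + 0)\{a} + 0\{b}\{c} ⊢ ·
Trace ⟨aa⟩ through P, begin at {s0}:
  step 1 (a): {s0, s1}
  step 2 (a): {s0, s1}
  — P admits the full trace.
Trace ⟨aa⟩ through Q, begin at {t0}:
  step 1 (a): {t1}
  step 2 (a): ∅ (Q stuck)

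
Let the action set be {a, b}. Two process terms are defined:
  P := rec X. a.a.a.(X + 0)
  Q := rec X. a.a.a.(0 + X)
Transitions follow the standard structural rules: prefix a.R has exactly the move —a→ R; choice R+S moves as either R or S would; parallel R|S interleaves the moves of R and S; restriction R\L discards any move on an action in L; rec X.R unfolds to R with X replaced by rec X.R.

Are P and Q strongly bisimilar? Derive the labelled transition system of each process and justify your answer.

LTS(P): 4 reachable states
  p0 = rec X. a.a.a.(X + 0) has moves =a=> p1
  p1 = a.a.((rec X. a.a.a.(X + 0)) + 0) has moves =a=> p2
  p2 = a.((rec X. a.a.a.(X + 0)) + 0) has moves =a=> p3
  p3 = (rec X. a.a.a.(X + 0)) + 0 has moves =a=> p1
LTS(Q): 4 reachable states
  q0 = rec X. a.a.a.(0 + X) has moves =a=> q1
  q1 = a.a.(0 + (rec X. a.a.a.(0 + X))) has moves =a=> q2
  q2 = a.(0 + (rec X. a.a.a.(0 + X))) has moves =a=> q3
  q3 = 0 + (rec X. a.a.a.(0 + X)) has moves =a=> q1
Partition-refinement fixed point:
  B0 = {p0, p1, p2, p3, q0, q1, q2, q3}
p0 ∈ B0, q0 ∈ B0 → same block

YES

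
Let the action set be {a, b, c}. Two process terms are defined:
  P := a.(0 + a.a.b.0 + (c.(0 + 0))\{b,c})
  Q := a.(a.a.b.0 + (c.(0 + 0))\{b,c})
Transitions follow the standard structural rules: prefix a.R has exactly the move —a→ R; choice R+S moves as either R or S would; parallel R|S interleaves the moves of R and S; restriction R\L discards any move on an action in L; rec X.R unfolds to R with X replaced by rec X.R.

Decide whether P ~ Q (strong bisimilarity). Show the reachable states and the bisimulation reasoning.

YES

Reachable graph of P (5 states):
  m0 = a.(0 + a.a.b.0 + (c.(0 + 0))\{b,c}) has moves -a-> m1
  m1 = 0 + a.a.b.0 + (c.(0 + 0))\{b,c} has moves -a-> m2
  m2 = a.b.0 has moves -a-> m3
  m3 = b.0 has moves -b-> m4
  m4 = 0 has moves ·
Reachable graph of Q (5 states):
  n0 = a.(a.a.b.0 + (c.(0 + 0))\{b,c}) has moves -a-> n1
  n1 = a.a.b.0 + (c.(0 + 0))\{b,c} has moves -a-> n2
  n2 = a.b.0 has moves -a-> n3
  n3 = b.0 has moves -b-> n4
  n4 = 0 has moves ·
Bisimilarity quotient blocks:
  B0 = {m0, n0}
  B1 = {m1, n1}
  B2 = {m2, n2}
  B3 = {m3, n3}
  B4 = {m4, n4}
m0 ∈ B0, n0 ∈ B0 → same block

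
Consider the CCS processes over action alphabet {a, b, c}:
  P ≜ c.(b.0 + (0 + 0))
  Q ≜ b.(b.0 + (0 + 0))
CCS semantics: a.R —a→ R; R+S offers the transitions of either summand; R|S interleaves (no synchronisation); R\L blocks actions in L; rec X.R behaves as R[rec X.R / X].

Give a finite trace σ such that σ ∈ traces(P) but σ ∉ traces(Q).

Reachable graph of P (3 states):
  p0 = c.(b.0 + (0 + 0)) :: ··c··> p1
  p1 = b.0 + (0 + 0) :: ··b··> p2
  p2 = 0 :: ∅
Reachable graph of Q (3 states):
  q0 = b.(b.0 + (0 + 0)) :: ··b··> q1
  q1 = b.0 + (0 + 0) :: ··b··> q2
  q2 = 0 :: ∅
Executing c from P (initial set {p0}):
  after c @ step 1: {p1}
  — P admits the full trace.
Executing c from Q (initial set {q0}):
  after c @ step 1: ∅  — Q cannot continue

c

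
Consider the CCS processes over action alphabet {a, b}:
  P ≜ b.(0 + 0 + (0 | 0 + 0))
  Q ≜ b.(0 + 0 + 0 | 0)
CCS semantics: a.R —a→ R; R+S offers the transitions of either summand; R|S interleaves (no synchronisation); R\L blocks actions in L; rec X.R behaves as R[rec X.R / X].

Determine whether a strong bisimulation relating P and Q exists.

YES

P's transition system — 2 states:
  u0 = b.(0 + 0 + (0 | 0 + 0)) → --b--▸ u1
  u1 = 0 + 0 + (0 | 0 + 0) → ·
Q's transition system — 2 states:
  v0 = b.(0 + 0 + 0 | 0) → --b--▸ v1
  v1 = 0 + 0 + 0 | 0 → ·
Partition-refinement fixed point:
  B0 = {u0, v0}
  B1 = {u1, v1}
u0 ∈ B0, v0 ∈ B0 → same block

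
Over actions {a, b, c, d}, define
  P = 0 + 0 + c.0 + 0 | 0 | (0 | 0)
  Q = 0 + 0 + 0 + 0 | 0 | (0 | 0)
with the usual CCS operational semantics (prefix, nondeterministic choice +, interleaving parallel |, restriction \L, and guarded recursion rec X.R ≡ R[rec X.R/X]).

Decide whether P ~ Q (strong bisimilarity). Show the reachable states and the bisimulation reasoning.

not bisimilar

Reachable graph of P (2 states):
  p0 = 0 + 0 + c.0 + 0 | 0 | (0 | 0) ⊢ ··c··> p1
  p1 = 0 ⊢ deadlocked
Reachable graph of Q (1 states):
  q0 = 0 + 0 + 0 + 0 | 0 | (0 | 0) ⊢ deadlocked
Partition-refinement fixed point:
  B0 = {p0}
  B1 = {p1, q0}
p0 ∈ B0, q0 ∈ B1 → different blocks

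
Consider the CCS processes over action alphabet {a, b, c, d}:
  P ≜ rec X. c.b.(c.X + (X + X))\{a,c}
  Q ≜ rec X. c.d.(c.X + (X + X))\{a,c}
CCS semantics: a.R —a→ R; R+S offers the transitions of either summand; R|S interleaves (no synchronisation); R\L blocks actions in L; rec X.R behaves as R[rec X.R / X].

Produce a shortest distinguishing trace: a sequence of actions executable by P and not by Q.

cb

P's transition system — 3 states:
  u0 = rec X. c.b.(c.X + (X + X))\{a,c} ⊢ --c--▸ u1
  u1 = b.(c.(rec X. c.b.(c.X + (X + X))\{a,c}) + ((rec X. c.b.(c.X + (X + X))\{a,c}) + (rec X. c.b.(c.X + (X + X))\{a,c})))\{a,c} ⊢ --b--▸ u2
  u2 = (c.(rec X. c.b.(c.X + (X + X))\{a,c}) + ((rec X. c.b.(c.X + (X + X))\{a,c}) + (rec X. c.b.(c.X + (X + X))\{a,c})))\{a,c} ⊢ deadlocked
Q's transition system — 3 states:
  v0 = rec X. c.d.(c.X + (X + X))\{a,c} ⊢ --c--▸ v1
  v1 = d.(c.(rec X. c.d.(c.X + (X + X))\{a,c}) + ((rec X. c.d.(c.X + (X + X))\{a,c}) + (rec X. c.d.(c.X + (X + X))\{a,c})))\{a,c} ⊢ --d--▸ v2
  v2 = (c.(rec X. c.d.(c.X + (X + X))\{a,c}) + ((rec X. c.d.(c.X + (X + X))\{a,c}) + (rec X. c.d.(c.X + (X + X))\{a,c})))\{a,c} ⊢ deadlocked
Executing cb from P (initial set {u0}):
  after c @ step 1: {u1}
  after b @ step 2: {u2}
  — P admits the full trace.
Executing cb from Q (initial set {v0}):
  after c @ step 1: {v1}
  after b @ step 2: ∅  — Q cannot continue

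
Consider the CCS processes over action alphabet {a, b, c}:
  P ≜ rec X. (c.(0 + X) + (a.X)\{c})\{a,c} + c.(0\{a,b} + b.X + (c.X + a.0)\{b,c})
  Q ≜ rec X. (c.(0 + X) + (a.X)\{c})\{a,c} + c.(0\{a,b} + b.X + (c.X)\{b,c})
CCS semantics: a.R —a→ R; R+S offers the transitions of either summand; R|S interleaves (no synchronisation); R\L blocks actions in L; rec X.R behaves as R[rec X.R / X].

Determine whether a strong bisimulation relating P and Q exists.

Reachable graph of P (3 states):
  m0 = rec X. (c.(0 + X) + (a.X)\{c})\{a,c} + c.(0\{a,b} + b.X + (c.X + a.0)\{b,c}) :: ··c··> m1
  m1 = 0\{a,b} + b.(rec X. (c.(0 + X) + (a.X)\{c})\{a,c} + c.(0\{a,b} + b.X + (c.X + a.0)\{b,c})) + (c.(rec X. (c.(0 + X) + (a.X)\{c})\{a,c} + c.(0\{a,b} + b.X + (c.X + a.0)\{b,c})) + a.0)\{b,c} :: ··a··> m2, ··b··> m0
  m2 = 0\{b,c} :: stopped
Reachable graph of Q (2 states):
  n0 = rec X. (c.(0 + X) + (a.X)\{c})\{a,c} + c.(0\{a,b} + b.X + (c.X)\{b,c}) :: ··c··> n1
  n1 = 0\{a,b} + b.(rec X. (c.(0 + X) + (a.X)\{c})\{a,c} + c.(0\{a,b} + b.X + (c.X)\{b,c})) + (c.(rec X. (c.(0 + X) + (a.X)\{c})\{a,c} + c.(0\{a,b} + b.X + (c.X)\{b,c})))\{b,c} :: ··b··> n0
Partition-refinement fixed point:
  B0 = {m0}
  B1 = {m1}
  B2 = {m2}
  B3 = {n0}
  B4 = {n1}
m0 ∈ B0, n0 ∈ B3 → different blocks

not bisimilar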